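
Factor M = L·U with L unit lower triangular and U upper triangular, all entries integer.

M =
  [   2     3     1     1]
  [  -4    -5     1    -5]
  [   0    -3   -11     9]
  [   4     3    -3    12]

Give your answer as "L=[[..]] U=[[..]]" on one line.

  row1 -= -2·row0 → [0,1,3,-3]
  row2 -= 0·row0 → [0,-3,-11,9]
  row3 -= 2·row0 → [0,-3,-5,10]
  row2 -= -3·row1 → [0,0,-2,0]
  row3 -= -3·row1 → [0,0,4,1]
  row3 -= -2·row2 → [0,0,0,1]

L=[[1,0,0,0],[-2,1,0,0],[0,-3,1,0],[2,-3,-2,1]] U=[[2,3,1,1],[0,1,3,-3],[0,0,-2,0],[0,0,0,1]]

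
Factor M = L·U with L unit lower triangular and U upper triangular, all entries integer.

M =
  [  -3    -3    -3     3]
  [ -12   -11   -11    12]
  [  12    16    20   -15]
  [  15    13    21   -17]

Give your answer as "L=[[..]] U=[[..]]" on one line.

  r1 -= 4·r0 → [0,1,1,0]
  r2 -= -4·r0 → [0,4,8,-3]
  r3 -= -5·r0 → [0,-2,6,-2]
  r2 -= 4·r1 → [0,0,4,-3]
  r3 -= -2·r1 → [0,0,8,-2]
  r3 -= 2·r2 → [0,0,0,4]

L=[[1,0,0,0],[4,1,0,0],[-4,4,1,0],[-5,-2,2,1]] U=[[-3,-3,-3,3],[0,1,1,0],[0,0,4,-3],[0,0,0,4]]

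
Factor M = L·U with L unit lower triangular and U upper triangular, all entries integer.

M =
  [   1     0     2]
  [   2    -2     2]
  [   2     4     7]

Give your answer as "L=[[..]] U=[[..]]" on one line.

L=[[1,0,0],[2,1,0],[2,-2,1]] U=[[1,0,2],[0,-2,-2],[0,0,-1]]

  row1 -= 2·row0 → [0,-2,-2]
  row2 -= 2·row0 → [0,4,3]
  row2 -= -2·row1 → [0,0,-1]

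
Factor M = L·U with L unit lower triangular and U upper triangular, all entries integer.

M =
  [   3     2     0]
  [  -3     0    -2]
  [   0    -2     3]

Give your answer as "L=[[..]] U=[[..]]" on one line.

  R1 -= -1·R0 → [0,2,-2]
  R2 -= 0·R0 → [0,-2,3]
  R2 -= -1·R1 → [0,0,1]

L=[[1,0,0],[-1,1,0],[0,-1,1]] U=[[3,2,0],[0,2,-2],[0,0,1]]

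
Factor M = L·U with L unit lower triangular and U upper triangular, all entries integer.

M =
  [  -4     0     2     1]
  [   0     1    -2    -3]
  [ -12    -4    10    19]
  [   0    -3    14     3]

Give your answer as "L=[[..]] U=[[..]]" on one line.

L=[[1,0,0,0],[0,1,0,0],[3,-4,1,0],[0,-3,-2,1]] U=[[-4,0,2,1],[0,1,-2,-3],[0,0,-4,4],[0,0,0,2]]

  R1 -= 0·R0 → [0,1,-2,-3]
  R2 -= 3·R0 → [0,-4,4,16]
  R3 -= 0·R0 → [0,-3,14,3]
  R2 -= -4·R1 → [0,0,-4,4]
  R3 -= -3·R1 → [0,0,8,-6]
  R3 -= -2·R2 → [0,0,0,2]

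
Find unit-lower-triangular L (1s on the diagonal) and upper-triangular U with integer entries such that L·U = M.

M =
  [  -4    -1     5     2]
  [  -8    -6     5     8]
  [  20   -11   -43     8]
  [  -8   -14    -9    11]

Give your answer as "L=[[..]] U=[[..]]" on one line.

  R1 -= 2·R0 → [0,-4,-5,4]
  R2 -= -5·R0 → [0,-16,-18,18]
  R3 -= 2·R0 → [0,-12,-19,7]
  R2 -= 4·R1 → [0,0,2,2]
  R3 -= 3·R1 → [0,0,-4,-5]
  R3 -= -2·R2 → [0,0,0,-1]

L=[[1,0,0,0],[2,1,0,0],[-5,4,1,0],[2,3,-2,1]] U=[[-4,-1,5,2],[0,-4,-5,4],[0,0,2,2],[0,0,0,-1]]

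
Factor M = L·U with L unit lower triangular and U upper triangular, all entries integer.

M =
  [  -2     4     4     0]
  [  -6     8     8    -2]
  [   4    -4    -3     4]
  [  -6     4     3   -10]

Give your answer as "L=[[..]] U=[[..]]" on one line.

L=[[1,0,0,0],[3,1,0,0],[-2,-1,1,0],[3,2,-1,1]] U=[[-2,4,4,0],[0,-4,-4,-2],[0,0,1,2],[0,0,0,-4]]

  R1 -= 3·R0 → [0,-4,-4,-2]
  R2 -= -2·R0 → [0,4,5,4]
  R3 -= 3·R0 → [0,-8,-9,-10]
  R2 -= -1·R1 → [0,0,1,2]
  R3 -= 2·R1 → [0,0,-1,-6]
  R3 -= -1·R2 → [0,0,0,-4]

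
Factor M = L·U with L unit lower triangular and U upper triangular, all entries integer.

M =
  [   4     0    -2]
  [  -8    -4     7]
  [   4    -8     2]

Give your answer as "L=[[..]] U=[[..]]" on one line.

L=[[1,0,0],[-2,1,0],[1,2,1]] U=[[4,0,-2],[0,-4,3],[0,0,-2]]

  r1 -= -2·r0 → [0,-4,3]
  r2 -= 1·r0 → [0,-8,4]
  r2 -= 2·r1 → [0,0,-2]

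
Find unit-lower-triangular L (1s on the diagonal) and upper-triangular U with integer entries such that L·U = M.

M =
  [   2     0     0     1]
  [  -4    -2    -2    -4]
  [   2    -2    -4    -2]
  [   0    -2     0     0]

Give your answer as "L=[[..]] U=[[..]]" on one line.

L=[[1,0,0,0],[-2,1,0,0],[1,1,1,0],[0,1,-1,1]] U=[[2,0,0,1],[0,-2,-2,-2],[0,0,-2,-1],[0,0,0,1]]

  R1 -= -2·R0 → [0,-2,-2,-2]
  R2 -= 1·R0 → [0,-2,-4,-3]
  R3 -= 0·R0 → [0,-2,0,0]
  R2 -= 1·R1 → [0,0,-2,-1]
  R3 -= 1·R1 → [0,0,2,2]
  R3 -= -1·R2 → [0,0,0,1]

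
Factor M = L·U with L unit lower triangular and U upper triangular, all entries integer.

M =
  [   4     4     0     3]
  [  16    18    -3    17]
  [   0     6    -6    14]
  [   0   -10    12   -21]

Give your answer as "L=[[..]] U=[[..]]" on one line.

L=[[1,0,0,0],[4,1,0,0],[0,3,1,0],[0,-5,-1,1]] U=[[4,4,0,3],[0,2,-3,5],[0,0,3,-1],[0,0,0,3]]

  r1 -= 4·r0 → [0,2,-3,5]
  r2 -= 0·r0 → [0,6,-6,14]
  r3 -= 0·r0 → [0,-10,12,-21]
  r2 -= 3·r1 → [0,0,3,-1]
  r3 -= -5·r1 → [0,0,-3,4]
  r3 -= -1·r2 → [0,0,0,3]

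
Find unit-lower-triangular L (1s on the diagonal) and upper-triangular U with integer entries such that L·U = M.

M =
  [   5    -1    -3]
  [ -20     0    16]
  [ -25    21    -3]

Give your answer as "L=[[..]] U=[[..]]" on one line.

  r1 -= -4·r0 → [0,-4,4]
  r2 -= -5·r0 → [0,16,-18]
  r2 -= -4·r1 → [0,0,-2]

L=[[1,0,0],[-4,1,0],[-5,-4,1]] U=[[5,-1,-3],[0,-4,4],[0,0,-2]]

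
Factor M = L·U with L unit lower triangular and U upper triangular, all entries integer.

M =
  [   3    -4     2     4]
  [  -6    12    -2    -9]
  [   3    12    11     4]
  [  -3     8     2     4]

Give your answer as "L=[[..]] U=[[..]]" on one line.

L=[[1,0,0,0],[-2,1,0,0],[1,4,1,0],[-1,1,2,1]] U=[[3,-4,2,4],[0,4,2,-1],[0,0,1,4],[0,0,0,1]]

  row1 -= -2·row0 → [0,4,2,-1]
  row2 -= 1·row0 → [0,16,9,0]
  row3 -= -1·row0 → [0,4,4,8]
  row2 -= 4·row1 → [0,0,1,4]
  row3 -= 1·row1 → [0,0,2,9]
  row3 -= 2·row2 → [0,0,0,1]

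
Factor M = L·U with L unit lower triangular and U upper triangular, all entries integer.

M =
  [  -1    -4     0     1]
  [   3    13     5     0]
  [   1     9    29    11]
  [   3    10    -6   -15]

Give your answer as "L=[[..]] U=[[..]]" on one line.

L=[[1,0,0,0],[-3,1,0,0],[-1,5,1,0],[-3,-2,1,1]] U=[[-1,-4,0,1],[0,1,5,3],[0,0,4,-3],[0,0,0,-3]]

  r1 -= -3·r0 → [0,1,5,3]
  r2 -= -1·r0 → [0,5,29,12]
  r3 -= -3·r0 → [0,-2,-6,-12]
  r2 -= 5·r1 → [0,0,4,-3]
  r3 -= -2·r1 → [0,0,4,-6]
  r3 -= 1·r2 → [0,0,0,-3]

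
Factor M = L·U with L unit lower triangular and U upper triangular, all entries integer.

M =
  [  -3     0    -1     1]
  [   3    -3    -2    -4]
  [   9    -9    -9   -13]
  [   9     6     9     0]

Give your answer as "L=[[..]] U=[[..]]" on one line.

L=[[1,0,0,0],[-1,1,0,0],[-3,3,1,0],[-3,-2,0,1]] U=[[-3,0,-1,1],[0,-3,-3,-3],[0,0,-3,-1],[0,0,0,-3]]

  R1 -= -1·R0 → [0,-3,-3,-3]
  R2 -= -3·R0 → [0,-9,-12,-10]
  R3 -= -3·R0 → [0,6,6,3]
  R2 -= 3·R1 → [0,0,-3,-1]
  R3 -= -2·R1 → [0,0,0,-3]
  R3 -= 0·R2 → [0,0,0,-3]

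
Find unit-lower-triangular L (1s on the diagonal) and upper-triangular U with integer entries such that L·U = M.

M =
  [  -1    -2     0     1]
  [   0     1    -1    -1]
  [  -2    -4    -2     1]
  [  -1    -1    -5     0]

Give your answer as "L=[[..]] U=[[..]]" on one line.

L=[[1,0,0,0],[0,1,0,0],[2,0,1,0],[1,1,2,1]] U=[[-1,-2,0,1],[0,1,-1,-1],[0,0,-2,-1],[0,0,0,2]]

  r1 -= 0·r0 → [0,1,-1,-1]
  r2 -= 2·r0 → [0,0,-2,-1]
  r3 -= 1·r0 → [0,1,-5,-1]
  r2 -= 0·r1 → [0,0,-2,-1]
  r3 -= 1·r1 → [0,0,-4,0]
  r3 -= 2·r2 → [0,0,0,2]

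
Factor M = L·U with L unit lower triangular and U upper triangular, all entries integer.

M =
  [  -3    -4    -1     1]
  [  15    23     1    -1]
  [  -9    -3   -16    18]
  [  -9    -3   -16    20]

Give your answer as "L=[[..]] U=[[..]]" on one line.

  r1 -= -5·r0 → [0,3,-4,4]
  r2 -= 3·r0 → [0,9,-13,15]
  r3 -= 3·r0 → [0,9,-13,17]
  r2 -= 3·r1 → [0,0,-1,3]
  r3 -= 3·r1 → [0,0,-1,5]
  r3 -= 1·r2 → [0,0,0,2]

L=[[1,0,0,0],[-5,1,0,0],[3,3,1,0],[3,3,1,1]] U=[[-3,-4,-1,1],[0,3,-4,4],[0,0,-1,3],[0,0,0,2]]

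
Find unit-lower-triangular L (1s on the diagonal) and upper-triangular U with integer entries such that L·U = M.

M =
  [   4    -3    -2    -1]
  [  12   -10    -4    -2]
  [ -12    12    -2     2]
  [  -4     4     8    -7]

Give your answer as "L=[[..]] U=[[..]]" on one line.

  R1 -= 3·R0 → [0,-1,2,1]
  R2 -= -3·R0 → [0,3,-8,-1]
  R3 -= -1·R0 → [0,1,6,-8]
  R2 -= -3·R1 → [0,0,-2,2]
  R3 -= -1·R1 → [0,0,8,-7]
  R3 -= -4·R2 → [0,0,0,1]

L=[[1,0,0,0],[3,1,0,0],[-3,-3,1,0],[-1,-1,-4,1]] U=[[4,-3,-2,-1],[0,-1,2,1],[0,0,-2,2],[0,0,0,1]]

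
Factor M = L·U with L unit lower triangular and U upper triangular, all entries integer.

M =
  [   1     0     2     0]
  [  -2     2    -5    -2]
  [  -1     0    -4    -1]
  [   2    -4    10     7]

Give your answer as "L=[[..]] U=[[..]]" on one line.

L=[[1,0,0,0],[-2,1,0,0],[-1,0,1,0],[2,-2,-2,1]] U=[[1,0,2,0],[0,2,-1,-2],[0,0,-2,-1],[0,0,0,1]]

  row1 -= -2·row0 → [0,2,-1,-2]
  row2 -= -1·row0 → [0,0,-2,-1]
  row3 -= 2·row0 → [0,-4,6,7]
  row2 -= 0·row1 → [0,0,-2,-1]
  row3 -= -2·row1 → [0,0,4,3]
  row3 -= -2·row2 → [0,0,0,1]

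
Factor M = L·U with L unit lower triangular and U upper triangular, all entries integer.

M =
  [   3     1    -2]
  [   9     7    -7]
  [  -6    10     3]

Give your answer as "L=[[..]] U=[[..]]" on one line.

  R1 -= 3·R0 → [0,4,-1]
  R2 -= -2·R0 → [0,12,-1]
  R2 -= 3·R1 → [0,0,2]

L=[[1,0,0],[3,1,0],[-2,3,1]] U=[[3,1,-2],[0,4,-1],[0,0,2]]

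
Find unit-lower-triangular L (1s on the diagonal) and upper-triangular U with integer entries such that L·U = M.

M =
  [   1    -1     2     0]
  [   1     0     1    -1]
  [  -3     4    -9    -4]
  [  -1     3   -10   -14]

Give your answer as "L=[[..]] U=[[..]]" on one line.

  R1 -= 1·R0 → [0,1,-1,-1]
  R2 -= -3·R0 → [0,1,-3,-4]
  R3 -= -1·R0 → [0,2,-8,-14]
  R2 -= 1·R1 → [0,0,-2,-3]
  R3 -= 2·R1 → [0,0,-6,-12]
  R3 -= 3·R2 → [0,0,0,-3]

L=[[1,0,0,0],[1,1,0,0],[-3,1,1,0],[-1,2,3,1]] U=[[1,-1,2,0],[0,1,-1,-1],[0,0,-2,-3],[0,0,0,-3]]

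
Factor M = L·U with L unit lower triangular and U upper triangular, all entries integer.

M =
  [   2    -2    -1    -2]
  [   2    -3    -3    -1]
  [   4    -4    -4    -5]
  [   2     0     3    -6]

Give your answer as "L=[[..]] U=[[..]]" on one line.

  r1 -= 1·r0 → [0,-1,-2,1]
  r2 -= 2·r0 → [0,0,-2,-1]
  r3 -= 1·r0 → [0,2,4,-4]
  r2 -= 0·r1 → [0,0,-2,-1]
  r3 -= -2·r1 → [0,0,0,-2]
  r3 -= 0·r2 → [0,0,0,-2]

L=[[1,0,0,0],[1,1,0,0],[2,0,1,0],[1,-2,0,1]] U=[[2,-2,-1,-2],[0,-1,-2,1],[0,0,-2,-1],[0,0,0,-2]]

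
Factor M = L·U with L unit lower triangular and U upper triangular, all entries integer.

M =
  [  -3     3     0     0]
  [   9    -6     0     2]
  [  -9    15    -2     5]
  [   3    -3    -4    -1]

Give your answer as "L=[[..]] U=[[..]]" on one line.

  r1 -= -3·r0 → [0,3,0,2]
  r2 -= 3·r0 → [0,6,-2,5]
  r3 -= -1·r0 → [0,0,-4,-1]
  r2 -= 2·r1 → [0,0,-2,1]
  r3 -= 0·r1 → [0,0,-4,-1]
  r3 -= 2·r2 → [0,0,0,-3]

L=[[1,0,0,0],[-3,1,0,0],[3,2,1,0],[-1,0,2,1]] U=[[-3,3,0,0],[0,3,0,2],[0,0,-2,1],[0,0,0,-3]]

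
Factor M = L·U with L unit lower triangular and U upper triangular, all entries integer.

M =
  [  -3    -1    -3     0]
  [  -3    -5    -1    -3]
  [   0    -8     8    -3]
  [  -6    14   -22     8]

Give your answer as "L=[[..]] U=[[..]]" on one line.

L=[[1,0,0,0],[1,1,0,0],[0,2,1,0],[2,-4,-2,1]] U=[[-3,-1,-3,0],[0,-4,2,-3],[0,0,4,3],[0,0,0,2]]

  row1 -= 1·row0 → [0,-4,2,-3]
  row2 -= 0·row0 → [0,-8,8,-3]
  row3 -= 2·row0 → [0,16,-16,8]
  row2 -= 2·row1 → [0,0,4,3]
  row3 -= -4·row1 → [0,0,-8,-4]
  row3 -= -2·row2 → [0,0,0,2]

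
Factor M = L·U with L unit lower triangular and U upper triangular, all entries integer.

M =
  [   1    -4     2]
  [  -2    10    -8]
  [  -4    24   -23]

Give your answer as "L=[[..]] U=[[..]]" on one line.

  R1 -= -2·R0 → [0,2,-4]
  R2 -= -4·R0 → [0,8,-15]
  R2 -= 4·R1 → [0,0,1]

L=[[1,0,0],[-2,1,0],[-4,4,1]] U=[[1,-4,2],[0,2,-4],[0,0,1]]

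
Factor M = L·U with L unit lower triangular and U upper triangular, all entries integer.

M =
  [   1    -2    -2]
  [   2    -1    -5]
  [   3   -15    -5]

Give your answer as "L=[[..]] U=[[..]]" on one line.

L=[[1,0,0],[2,1,0],[3,-3,1]] U=[[1,-2,-2],[0,3,-1],[0,0,-2]]

  r1 -= 2·r0 → [0,3,-1]
  r2 -= 3·r0 → [0,-9,1]
  r2 -= -3·r1 → [0,0,-2]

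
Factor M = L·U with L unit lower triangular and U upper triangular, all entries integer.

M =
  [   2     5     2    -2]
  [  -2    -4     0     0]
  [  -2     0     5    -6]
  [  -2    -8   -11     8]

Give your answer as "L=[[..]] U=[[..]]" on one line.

L=[[1,0,0,0],[-1,1,0,0],[-1,5,1,0],[-1,-3,1,1]] U=[[2,5,2,-2],[0,1,2,-2],[0,0,-3,2],[0,0,0,-2]]

  r1 -= -1·r0 → [0,1,2,-2]
  r2 -= -1·r0 → [0,5,7,-8]
  r3 -= -1·r0 → [0,-3,-9,6]
  r2 -= 5·r1 → [0,0,-3,2]
  r3 -= -3·r1 → [0,0,-3,0]
  r3 -= 1·r2 → [0,0,0,-2]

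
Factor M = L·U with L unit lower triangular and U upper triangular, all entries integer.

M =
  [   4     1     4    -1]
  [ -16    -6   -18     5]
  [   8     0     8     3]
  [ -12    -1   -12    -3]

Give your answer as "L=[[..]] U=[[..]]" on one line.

  row1 -= -4·row0 → [0,-2,-2,1]
  row2 -= 2·row0 → [0,-2,0,5]
  row3 -= -3·row0 → [0,2,0,-6]
  row2 -= 1·row1 → [0,0,2,4]
  row3 -= -1·row1 → [0,0,-2,-5]
  row3 -= -1·row2 → [0,0,0,-1]

L=[[1,0,0,0],[-4,1,0,0],[2,1,1,0],[-3,-1,-1,1]] U=[[4,1,4,-1],[0,-2,-2,1],[0,0,2,4],[0,0,0,-1]]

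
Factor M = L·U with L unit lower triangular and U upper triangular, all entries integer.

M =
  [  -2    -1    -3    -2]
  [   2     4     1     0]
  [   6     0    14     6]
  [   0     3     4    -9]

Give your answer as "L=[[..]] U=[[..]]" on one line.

L=[[1,0,0,0],[-1,1,0,0],[-3,-1,1,0],[0,1,2,1]] U=[[-2,-1,-3,-2],[0,3,-2,-2],[0,0,3,-2],[0,0,0,-3]]

  R1 -= -1·R0 → [0,3,-2,-2]
  R2 -= -3·R0 → [0,-3,5,0]
  R3 -= 0·R0 → [0,3,4,-9]
  R2 -= -1·R1 → [0,0,3,-2]
  R3 -= 1·R1 → [0,0,6,-7]
  R3 -= 2·R2 → [0,0,0,-3]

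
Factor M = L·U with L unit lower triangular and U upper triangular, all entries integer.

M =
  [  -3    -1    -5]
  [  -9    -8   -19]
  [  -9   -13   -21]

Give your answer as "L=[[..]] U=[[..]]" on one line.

L=[[1,0,0],[3,1,0],[3,2,1]] U=[[-3,-1,-5],[0,-5,-4],[0,0,2]]

  R1 -= 3·R0 → [0,-5,-4]
  R2 -= 3·R0 → [0,-10,-6]
  R2 -= 2·R1 → [0,0,2]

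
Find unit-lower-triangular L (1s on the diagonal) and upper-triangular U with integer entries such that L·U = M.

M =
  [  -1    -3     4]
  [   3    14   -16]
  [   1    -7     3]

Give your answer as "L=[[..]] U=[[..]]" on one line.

  row1 -= -3·row0 → [0,5,-4]
  row2 -= -1·row0 → [0,-10,7]
  row2 -= -2·row1 → [0,0,-1]

L=[[1,0,0],[-3,1,0],[-1,-2,1]] U=[[-1,-3,4],[0,5,-4],[0,0,-1]]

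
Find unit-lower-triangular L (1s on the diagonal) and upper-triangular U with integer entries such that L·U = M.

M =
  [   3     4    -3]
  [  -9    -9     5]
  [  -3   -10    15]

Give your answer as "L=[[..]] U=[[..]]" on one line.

L=[[1,0,0],[-3,1,0],[-1,-2,1]] U=[[3,4,-3],[0,3,-4],[0,0,4]]

  row1 -= -3·row0 → [0,3,-4]
  row2 -= -1·row0 → [0,-6,12]
  row2 -= -2·row1 → [0,0,4]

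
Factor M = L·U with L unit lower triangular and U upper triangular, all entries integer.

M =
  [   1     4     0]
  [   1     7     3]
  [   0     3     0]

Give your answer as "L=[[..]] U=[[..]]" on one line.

  row1 -= 1·row0 → [0,3,3]
  row2 -= 0·row0 → [0,3,0]
  row2 -= 1·row1 → [0,0,-3]

L=[[1,0,0],[1,1,0],[0,1,1]] U=[[1,4,0],[0,3,3],[0,0,-3]]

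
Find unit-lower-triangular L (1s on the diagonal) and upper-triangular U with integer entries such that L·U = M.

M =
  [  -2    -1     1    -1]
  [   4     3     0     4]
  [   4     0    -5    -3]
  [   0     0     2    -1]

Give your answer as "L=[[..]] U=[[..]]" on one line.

  row1 -= -2·row0 → [0,1,2,2]
  row2 -= -2·row0 → [0,-2,-3,-5]
  row3 -= 0·row0 → [0,0,2,-1]
  row2 -= -2·row1 → [0,0,1,-1]
  row3 -= 0·row1 → [0,0,2,-1]
  row3 -= 2·row2 → [0,0,0,1]

L=[[1,0,0,0],[-2,1,0,0],[-2,-2,1,0],[0,0,2,1]] U=[[-2,-1,1,-1],[0,1,2,2],[0,0,1,-1],[0,0,0,1]]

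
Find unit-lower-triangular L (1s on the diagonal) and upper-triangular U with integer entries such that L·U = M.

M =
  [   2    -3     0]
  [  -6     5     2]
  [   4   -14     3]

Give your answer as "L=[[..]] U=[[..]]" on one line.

  R1 -= -3·R0 → [0,-4,2]
  R2 -= 2·R0 → [0,-8,3]
  R2 -= 2·R1 → [0,0,-1]

L=[[1,0,0],[-3,1,0],[2,2,1]] U=[[2,-3,0],[0,-4,2],[0,0,-1]]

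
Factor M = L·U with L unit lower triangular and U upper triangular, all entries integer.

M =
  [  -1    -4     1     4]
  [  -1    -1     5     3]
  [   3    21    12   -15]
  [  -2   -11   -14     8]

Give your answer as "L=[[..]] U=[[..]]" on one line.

  row1 -= 1·row0 → [0,3,4,-1]
  row2 -= -3·row0 → [0,9,15,-3]
  row3 -= 2·row0 → [0,-3,-16,0]
  row2 -= 3·row1 → [0,0,3,0]
  row3 -= -1·row1 → [0,0,-12,-1]
  row3 -= -4·row2 → [0,0,0,-1]

L=[[1,0,0,0],[1,1,0,0],[-3,3,1,0],[2,-1,-4,1]] U=[[-1,-4,1,4],[0,3,4,-1],[0,0,3,0],[0,0,0,-1]]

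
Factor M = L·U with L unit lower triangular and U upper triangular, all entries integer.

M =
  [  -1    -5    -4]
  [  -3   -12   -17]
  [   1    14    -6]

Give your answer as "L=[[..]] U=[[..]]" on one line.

  row1 -= 3·row0 → [0,3,-5]
  row2 -= -1·row0 → [0,9,-10]
  row2 -= 3·row1 → [0,0,5]

L=[[1,0,0],[3,1,0],[-1,3,1]] U=[[-1,-5,-4],[0,3,-5],[0,0,5]]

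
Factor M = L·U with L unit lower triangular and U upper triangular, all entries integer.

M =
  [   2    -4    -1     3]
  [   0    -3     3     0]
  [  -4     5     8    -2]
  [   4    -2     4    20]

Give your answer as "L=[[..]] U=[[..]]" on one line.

  r1 -= 0·r0 → [0,-3,3,0]
  r2 -= -2·r0 → [0,-3,6,4]
  r3 -= 2·r0 → [0,6,6,14]
  r2 -= 1·r1 → [0,0,3,4]
  r3 -= -2·r1 → [0,0,12,14]
  r3 -= 4·r2 → [0,0,0,-2]

L=[[1,0,0,0],[0,1,0,0],[-2,1,1,0],[2,-2,4,1]] U=[[2,-4,-1,3],[0,-3,3,0],[0,0,3,4],[0,0,0,-2]]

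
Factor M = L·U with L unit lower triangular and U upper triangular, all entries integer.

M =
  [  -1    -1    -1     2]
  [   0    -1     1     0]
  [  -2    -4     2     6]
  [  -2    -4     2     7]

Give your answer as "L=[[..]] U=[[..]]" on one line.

  r1 -= 0·r0 → [0,-1,1,0]
  r2 -= 2·r0 → [0,-2,4,2]
  r3 -= 2·r0 → [0,-2,4,3]
  r2 -= 2·r1 → [0,0,2,2]
  r3 -= 2·r1 → [0,0,2,3]
  r3 -= 1·r2 → [0,0,0,1]

L=[[1,0,0,0],[0,1,0,0],[2,2,1,0],[2,2,1,1]] U=[[-1,-1,-1,2],[0,-1,1,0],[0,0,2,2],[0,0,0,1]]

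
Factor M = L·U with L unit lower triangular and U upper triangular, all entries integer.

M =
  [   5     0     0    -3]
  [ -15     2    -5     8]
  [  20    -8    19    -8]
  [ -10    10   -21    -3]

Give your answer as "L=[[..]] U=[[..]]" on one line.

L=[[1,0,0,0],[-3,1,0,0],[4,-4,1,0],[-2,5,-4,1]] U=[[5,0,0,-3],[0,2,-5,-1],[0,0,-1,0],[0,0,0,-4]]

  row1 -= -3·row0 → [0,2,-5,-1]
  row2 -= 4·row0 → [0,-8,19,4]
  row3 -= -2·row0 → [0,10,-21,-9]
  row2 -= -4·row1 → [0,0,-1,0]
  row3 -= 5·row1 → [0,0,4,-4]
  row3 -= -4·row2 → [0,0,0,-4]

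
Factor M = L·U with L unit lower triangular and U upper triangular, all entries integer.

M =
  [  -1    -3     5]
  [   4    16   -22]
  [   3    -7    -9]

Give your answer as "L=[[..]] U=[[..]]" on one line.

  R1 -= -4·R0 → [0,4,-2]
  R2 -= -3·R0 → [0,-16,6]
  R2 -= -4·R1 → [0,0,-2]

L=[[1,0,0],[-4,1,0],[-3,-4,1]] U=[[-1,-3,5],[0,4,-2],[0,0,-2]]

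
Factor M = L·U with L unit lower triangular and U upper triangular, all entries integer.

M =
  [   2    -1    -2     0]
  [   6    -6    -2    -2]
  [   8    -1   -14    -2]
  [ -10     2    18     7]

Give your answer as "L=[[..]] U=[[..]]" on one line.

L=[[1,0,0,0],[3,1,0,0],[4,-1,1,0],[-5,1,-2,1]] U=[[2,-1,-2,0],[0,-3,4,-2],[0,0,-2,-4],[0,0,0,1]]

  r1 -= 3·r0 → [0,-3,4,-2]
  r2 -= 4·r0 → [0,3,-6,-2]
  r3 -= -5·r0 → [0,-3,8,7]
  r2 -= -1·r1 → [0,0,-2,-4]
  r3 -= 1·r1 → [0,0,4,9]
  r3 -= -2·r2 → [0,0,0,1]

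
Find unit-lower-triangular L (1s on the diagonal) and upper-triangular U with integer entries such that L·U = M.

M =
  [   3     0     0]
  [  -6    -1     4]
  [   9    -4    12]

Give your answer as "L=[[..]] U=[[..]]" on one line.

  r1 -= -2·r0 → [0,-1,4]
  r2 -= 3·r0 → [0,-4,12]
  r2 -= 4·r1 → [0,0,-4]

L=[[1,0,0],[-2,1,0],[3,4,1]] U=[[3,0,0],[0,-1,4],[0,0,-4]]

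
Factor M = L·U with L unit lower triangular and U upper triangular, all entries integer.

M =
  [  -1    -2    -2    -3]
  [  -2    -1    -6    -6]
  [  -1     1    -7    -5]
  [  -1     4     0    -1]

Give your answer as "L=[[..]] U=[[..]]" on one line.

L=[[1,0,0,0],[2,1,0,0],[1,1,1,0],[1,2,-2,1]] U=[[-1,-2,-2,-3],[0,3,-2,0],[0,0,-3,-2],[0,0,0,-2]]

  r1 -= 2·r0 → [0,3,-2,0]
  r2 -= 1·r0 → [0,3,-5,-2]
  r3 -= 1·r0 → [0,6,2,2]
  r2 -= 1·r1 → [0,0,-3,-2]
  r3 -= 2·r1 → [0,0,6,2]
  r3 -= -2·r2 → [0,0,0,-2]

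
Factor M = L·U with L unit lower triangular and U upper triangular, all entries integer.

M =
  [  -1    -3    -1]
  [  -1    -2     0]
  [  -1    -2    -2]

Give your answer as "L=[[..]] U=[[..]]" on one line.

  r1 -= 1·r0 → [0,1,1]
  r2 -= 1·r0 → [0,1,-1]
  r2 -= 1·r1 → [0,0,-2]

L=[[1,0,0],[1,1,0],[1,1,1]] U=[[-1,-3,-1],[0,1,1],[0,0,-2]]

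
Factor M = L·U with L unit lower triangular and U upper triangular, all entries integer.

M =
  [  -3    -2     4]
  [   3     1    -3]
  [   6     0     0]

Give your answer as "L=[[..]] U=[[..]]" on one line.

L=[[1,0,0],[-1,1,0],[-2,4,1]] U=[[-3,-2,4],[0,-1,1],[0,0,4]]

  r1 -= -1·r0 → [0,-1,1]
  r2 -= -2·r0 → [0,-4,8]
  r2 -= 4·r1 → [0,0,4]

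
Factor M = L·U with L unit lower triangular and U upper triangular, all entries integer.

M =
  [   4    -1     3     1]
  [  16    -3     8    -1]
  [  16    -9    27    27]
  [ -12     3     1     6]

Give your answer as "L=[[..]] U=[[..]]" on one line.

  r1 -= 4·r0 → [0,1,-4,-5]
  r2 -= 4·r0 → [0,-5,15,23]
  r3 -= -3·r0 → [0,0,10,9]
  r2 -= -5·r1 → [0,0,-5,-2]
  r3 -= 0·r1 → [0,0,10,9]
  r3 -= -2·r2 → [0,0,0,5]

L=[[1,0,0,0],[4,1,0,0],[4,-5,1,0],[-3,0,-2,1]] U=[[4,-1,3,1],[0,1,-4,-5],[0,0,-5,-2],[0,0,0,5]]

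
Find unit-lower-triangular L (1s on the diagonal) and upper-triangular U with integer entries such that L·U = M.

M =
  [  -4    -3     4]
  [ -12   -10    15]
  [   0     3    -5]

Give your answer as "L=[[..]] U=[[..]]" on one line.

  row1 -= 3·row0 → [0,-1,3]
  row2 -= 0·row0 → [0,3,-5]
  row2 -= -3·row1 → [0,0,4]

L=[[1,0,0],[3,1,0],[0,-3,1]] U=[[-4,-3,4],[0,-1,3],[0,0,4]]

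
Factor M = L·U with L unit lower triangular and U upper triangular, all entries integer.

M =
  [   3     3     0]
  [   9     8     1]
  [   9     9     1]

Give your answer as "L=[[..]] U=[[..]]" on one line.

  R1 -= 3·R0 → [0,-1,1]
  R2 -= 3·R0 → [0,0,1]
  R2 -= 0·R1 → [0,0,1]

L=[[1,0,0],[3,1,0],[3,0,1]] U=[[3,3,0],[0,-1,1],[0,0,1]]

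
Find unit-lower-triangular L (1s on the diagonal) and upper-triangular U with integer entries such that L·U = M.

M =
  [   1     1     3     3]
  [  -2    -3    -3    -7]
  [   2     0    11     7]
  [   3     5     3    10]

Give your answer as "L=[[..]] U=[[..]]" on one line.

L=[[1,0,0,0],[-2,1,0,0],[2,2,1,0],[3,-2,0,1]] U=[[1,1,3,3],[0,-1,3,-1],[0,0,-1,3],[0,0,0,-1]]

  row1 -= -2·row0 → [0,-1,3,-1]
  row2 -= 2·row0 → [0,-2,5,1]
  row3 -= 3·row0 → [0,2,-6,1]
  row2 -= 2·row1 → [0,0,-1,3]
  row3 -= -2·row1 → [0,0,0,-1]
  row3 -= 0·row2 → [0,0,0,-1]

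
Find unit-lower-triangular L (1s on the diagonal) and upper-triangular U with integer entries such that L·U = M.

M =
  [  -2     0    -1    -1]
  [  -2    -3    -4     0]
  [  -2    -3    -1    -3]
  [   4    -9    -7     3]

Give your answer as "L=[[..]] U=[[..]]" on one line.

  row1 -= 1·row0 → [0,-3,-3,1]
  row2 -= 1·row0 → [0,-3,0,-2]
  row3 -= -2·row0 → [0,-9,-9,1]
  row2 -= 1·row1 → [0,0,3,-3]
  row3 -= 3·row1 → [0,0,0,-2]
  row3 -= 0·row2 → [0,0,0,-2]

L=[[1,0,0,0],[1,1,0,0],[1,1,1,0],[-2,3,0,1]] U=[[-2,0,-1,-1],[0,-3,-3,1],[0,0,3,-3],[0,0,0,-2]]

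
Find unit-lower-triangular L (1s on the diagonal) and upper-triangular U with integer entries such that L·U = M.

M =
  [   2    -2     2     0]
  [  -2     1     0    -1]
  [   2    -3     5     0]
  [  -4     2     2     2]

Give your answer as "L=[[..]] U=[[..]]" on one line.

  row1 -= -1·row0 → [0,-1,2,-1]
  row2 -= 1·row0 → [0,-1,3,0]
  row3 -= -2·row0 → [0,-2,6,2]
  row2 -= 1·row1 → [0,0,1,1]
  row3 -= 2·row1 → [0,0,2,4]
  row3 -= 2·row2 → [0,0,0,2]

L=[[1,0,0,0],[-1,1,0,0],[1,1,1,0],[-2,2,2,1]] U=[[2,-2,2,0],[0,-1,2,-1],[0,0,1,1],[0,0,0,2]]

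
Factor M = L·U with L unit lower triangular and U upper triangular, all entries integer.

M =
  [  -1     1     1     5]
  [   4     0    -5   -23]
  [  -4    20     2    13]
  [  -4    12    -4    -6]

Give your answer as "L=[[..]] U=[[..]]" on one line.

  r1 -= -4·r0 → [0,4,-1,-3]
  r2 -= 4·r0 → [0,16,-2,-7]
  r3 -= 4·r0 → [0,8,-8,-26]
  r2 -= 4·r1 → [0,0,2,5]
  r3 -= 2·r1 → [0,0,-6,-20]
  r3 -= -3·r2 → [0,0,0,-5]

L=[[1,0,0,0],[-4,1,0,0],[4,4,1,0],[4,2,-3,1]] U=[[-1,1,1,5],[0,4,-1,-3],[0,0,2,5],[0,0,0,-5]]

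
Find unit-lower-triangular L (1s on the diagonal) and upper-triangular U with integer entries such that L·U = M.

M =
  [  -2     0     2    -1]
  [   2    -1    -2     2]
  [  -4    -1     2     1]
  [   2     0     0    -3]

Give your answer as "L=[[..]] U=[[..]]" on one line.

L=[[1,0,0,0],[-1,1,0,0],[2,1,1,0],[-1,0,-1,1]] U=[[-2,0,2,-1],[0,-1,0,1],[0,0,-2,2],[0,0,0,-2]]

  row1 -= -1·row0 → [0,-1,0,1]
  row2 -= 2·row0 → [0,-1,-2,3]
  row3 -= -1·row0 → [0,0,2,-4]
  row2 -= 1·row1 → [0,0,-2,2]
  row3 -= 0·row1 → [0,0,2,-4]
  row3 -= -1·row2 → [0,0,0,-2]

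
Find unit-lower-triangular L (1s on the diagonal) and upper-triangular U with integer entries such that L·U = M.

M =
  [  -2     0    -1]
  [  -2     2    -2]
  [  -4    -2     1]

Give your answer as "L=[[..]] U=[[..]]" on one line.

  r1 -= 1·r0 → [0,2,-1]
  r2 -= 2·r0 → [0,-2,3]
  r2 -= -1·r1 → [0,0,2]

L=[[1,0,0],[1,1,0],[2,-1,1]] U=[[-2,0,-1],[0,2,-1],[0,0,2]]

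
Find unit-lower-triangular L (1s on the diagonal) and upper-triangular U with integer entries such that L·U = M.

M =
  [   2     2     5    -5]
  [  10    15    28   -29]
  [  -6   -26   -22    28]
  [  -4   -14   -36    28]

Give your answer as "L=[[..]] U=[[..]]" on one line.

  r1 -= 5·r0 → [0,5,3,-4]
  r2 -= -3·r0 → [0,-20,-7,13]
  r3 -= -2·r0 → [0,-10,-26,18]
  r2 -= -4·r1 → [0,0,5,-3]
  r3 -= -2·r1 → [0,0,-20,10]
  r3 -= -4·r2 → [0,0,0,-2]

L=[[1,0,0,0],[5,1,0,0],[-3,-4,1,0],[-2,-2,-4,1]] U=[[2,2,5,-5],[0,5,3,-4],[0,0,5,-3],[0,0,0,-2]]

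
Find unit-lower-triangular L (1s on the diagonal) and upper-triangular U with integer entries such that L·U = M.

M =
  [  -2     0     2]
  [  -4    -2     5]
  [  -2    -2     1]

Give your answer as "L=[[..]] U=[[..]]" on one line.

L=[[1,0,0],[2,1,0],[1,1,1]] U=[[-2,0,2],[0,-2,1],[0,0,-2]]

  R1 -= 2·R0 → [0,-2,1]
  R2 -= 1·R0 → [0,-2,-1]
  R2 -= 1·R1 → [0,0,-2]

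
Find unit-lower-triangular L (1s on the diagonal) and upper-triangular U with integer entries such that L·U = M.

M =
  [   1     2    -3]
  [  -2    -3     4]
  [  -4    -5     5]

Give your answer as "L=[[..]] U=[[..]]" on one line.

  r1 -= -2·r0 → [0,1,-2]
  r2 -= -4·r0 → [0,3,-7]
  r2 -= 3·r1 → [0,0,-1]

L=[[1,0,0],[-2,1,0],[-4,3,1]] U=[[1,2,-3],[0,1,-2],[0,0,-1]]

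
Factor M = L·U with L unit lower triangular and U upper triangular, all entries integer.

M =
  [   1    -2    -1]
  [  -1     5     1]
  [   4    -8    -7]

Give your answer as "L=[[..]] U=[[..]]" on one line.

L=[[1,0,0],[-1,1,0],[4,0,1]] U=[[1,-2,-1],[0,3,0],[0,0,-3]]

  row1 -= -1·row0 → [0,3,0]
  row2 -= 4·row0 → [0,0,-3]
  row2 -= 0·row1 → [0,0,-3]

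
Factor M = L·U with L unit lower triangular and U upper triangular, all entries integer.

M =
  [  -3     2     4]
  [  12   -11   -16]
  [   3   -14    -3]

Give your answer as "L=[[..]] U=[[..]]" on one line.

  row1 -= -4·row0 → [0,-3,0]
  row2 -= -1·row0 → [0,-12,1]
  row2 -= 4·row1 → [0,0,1]

L=[[1,0,0],[-4,1,0],[-1,4,1]] U=[[-3,2,4],[0,-3,0],[0,0,1]]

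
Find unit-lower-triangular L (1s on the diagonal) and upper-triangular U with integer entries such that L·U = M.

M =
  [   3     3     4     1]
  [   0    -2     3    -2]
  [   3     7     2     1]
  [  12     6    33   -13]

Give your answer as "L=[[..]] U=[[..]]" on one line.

L=[[1,0,0,0],[0,1,0,0],[1,-2,1,0],[4,3,2,1]] U=[[3,3,4,1],[0,-2,3,-2],[0,0,4,-4],[0,0,0,-3]]

  r1 -= 0·r0 → [0,-2,3,-2]
  r2 -= 1·r0 → [0,4,-2,0]
  r3 -= 4·r0 → [0,-6,17,-17]
  r2 -= -2·r1 → [0,0,4,-4]
  r3 -= 3·r1 → [0,0,8,-11]
  r3 -= 2·r2 → [0,0,0,-3]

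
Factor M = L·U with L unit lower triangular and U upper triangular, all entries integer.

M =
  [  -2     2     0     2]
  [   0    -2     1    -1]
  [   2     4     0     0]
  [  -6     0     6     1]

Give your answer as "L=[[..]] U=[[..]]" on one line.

L=[[1,0,0,0],[0,1,0,0],[-1,-3,1,0],[3,3,1,1]] U=[[-2,2,0,2],[0,-2,1,-1],[0,0,3,-1],[0,0,0,-1]]

  R1 -= 0·R0 → [0,-2,1,-1]
  R2 -= -1·R0 → [0,6,0,2]
  R3 -= 3·R0 → [0,-6,6,-5]
  R2 -= -3·R1 → [0,0,3,-1]
  R3 -= 3·R1 → [0,0,3,-2]
  R3 -= 1·R2 → [0,0,0,-1]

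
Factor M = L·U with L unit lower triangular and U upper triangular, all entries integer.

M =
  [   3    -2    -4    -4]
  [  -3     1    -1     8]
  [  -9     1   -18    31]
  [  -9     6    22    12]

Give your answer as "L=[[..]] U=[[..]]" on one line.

  row1 -= -1·row0 → [0,-1,-5,4]
  row2 -= -3·row0 → [0,-5,-30,19]
  row3 -= -3·row0 → [0,0,10,0]
  row2 -= 5·row1 → [0,0,-5,-1]
  row3 -= 0·row1 → [0,0,10,0]
  row3 -= -2·row2 → [0,0,0,-2]

L=[[1,0,0,0],[-1,1,0,0],[-3,5,1,0],[-3,0,-2,1]] U=[[3,-2,-4,-4],[0,-1,-5,4],[0,0,-5,-1],[0,0,0,-2]]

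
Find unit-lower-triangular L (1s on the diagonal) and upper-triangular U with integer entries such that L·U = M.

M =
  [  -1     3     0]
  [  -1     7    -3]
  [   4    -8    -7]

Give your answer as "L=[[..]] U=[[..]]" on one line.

  r1 -= 1·r0 → [0,4,-3]
  r2 -= -4·r0 → [0,4,-7]
  r2 -= 1·r1 → [0,0,-4]

L=[[1,0,0],[1,1,0],[-4,1,1]] U=[[-1,3,0],[0,4,-3],[0,0,-4]]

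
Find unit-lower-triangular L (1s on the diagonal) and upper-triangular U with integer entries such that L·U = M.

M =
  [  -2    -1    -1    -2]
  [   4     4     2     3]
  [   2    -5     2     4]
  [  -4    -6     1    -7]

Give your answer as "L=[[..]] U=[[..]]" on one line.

L=[[1,0,0,0],[-2,1,0,0],[-1,-3,1,0],[2,-2,3,1]] U=[[-2,-1,-1,-2],[0,2,0,-1],[0,0,1,-1],[0,0,0,-2]]

  R1 -= -2·R0 → [0,2,0,-1]
  R2 -= -1·R0 → [0,-6,1,2]
  R3 -= 2·R0 → [0,-4,3,-3]
  R2 -= -3·R1 → [0,0,1,-1]
  R3 -= -2·R1 → [0,0,3,-5]
  R3 -= 3·R2 → [0,0,0,-2]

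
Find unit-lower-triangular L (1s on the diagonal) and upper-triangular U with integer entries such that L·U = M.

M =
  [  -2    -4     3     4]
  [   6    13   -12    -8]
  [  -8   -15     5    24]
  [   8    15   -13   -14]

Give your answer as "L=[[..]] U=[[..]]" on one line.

  row1 -= -3·row0 → [0,1,-3,4]
  row2 -= 4·row0 → [0,1,-7,8]
  row3 -= -4·row0 → [0,-1,-1,2]
  row2 -= 1·row1 → [0,0,-4,4]
  row3 -= -1·row1 → [0,0,-4,6]
  row3 -= 1·row2 → [0,0,0,2]

L=[[1,0,0,0],[-3,1,0,0],[4,1,1,0],[-4,-1,1,1]] U=[[-2,-4,3,4],[0,1,-3,4],[0,0,-4,4],[0,0,0,2]]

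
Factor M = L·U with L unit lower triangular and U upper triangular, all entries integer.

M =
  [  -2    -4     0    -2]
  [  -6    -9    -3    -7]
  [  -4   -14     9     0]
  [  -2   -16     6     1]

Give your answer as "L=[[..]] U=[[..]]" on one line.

L=[[1,0,0,0],[3,1,0,0],[2,-2,1,0],[1,-4,-2,1]] U=[[-2,-4,0,-2],[0,3,-3,-1],[0,0,3,2],[0,0,0,3]]

  row1 -= 3·row0 → [0,3,-3,-1]
  row2 -= 2·row0 → [0,-6,9,4]
  row3 -= 1·row0 → [0,-12,6,3]
  row2 -= -2·row1 → [0,0,3,2]
  row3 -= -4·row1 → [0,0,-6,-1]
  row3 -= -2·row2 → [0,0,0,3]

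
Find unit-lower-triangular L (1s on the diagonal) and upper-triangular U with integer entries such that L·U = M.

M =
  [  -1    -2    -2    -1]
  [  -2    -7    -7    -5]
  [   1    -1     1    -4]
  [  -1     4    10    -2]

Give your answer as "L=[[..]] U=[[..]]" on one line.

  R1 -= 2·R0 → [0,-3,-3,-3]
  R2 -= -1·R0 → [0,-3,-1,-5]
  R3 -= 1·R0 → [0,6,12,-1]
  R2 -= 1·R1 → [0,0,2,-2]
  R3 -= -2·R1 → [0,0,6,-7]
  R3 -= 3·R2 → [0,0,0,-1]

L=[[1,0,0,0],[2,1,0,0],[-1,1,1,0],[1,-2,3,1]] U=[[-1,-2,-2,-1],[0,-3,-3,-3],[0,0,2,-2],[0,0,0,-1]]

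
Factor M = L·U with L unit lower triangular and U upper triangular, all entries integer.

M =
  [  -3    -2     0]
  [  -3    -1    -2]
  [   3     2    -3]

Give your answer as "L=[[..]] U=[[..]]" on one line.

L=[[1,0,0],[1,1,0],[-1,0,1]] U=[[-3,-2,0],[0,1,-2],[0,0,-3]]

  r1 -= 1·r0 → [0,1,-2]
  r2 -= -1·r0 → [0,0,-3]
  r2 -= 0·r1 → [0,0,-3]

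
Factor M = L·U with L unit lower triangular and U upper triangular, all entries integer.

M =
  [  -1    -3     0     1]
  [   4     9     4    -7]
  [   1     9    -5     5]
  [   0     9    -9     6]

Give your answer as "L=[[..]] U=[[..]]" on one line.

  r1 -= -4·r0 → [0,-3,4,-3]
  r2 -= -1·r0 → [0,6,-5,6]
  r3 -= 0·r0 → [0,9,-9,6]
  r2 -= -2·r1 → [0,0,3,0]
  r3 -= -3·r1 → [0,0,3,-3]
  r3 -= 1·r2 → [0,0,0,-3]

L=[[1,0,0,0],[-4,1,0,0],[-1,-2,1,0],[0,-3,1,1]] U=[[-1,-3,0,1],[0,-3,4,-3],[0,0,3,0],[0,0,0,-3]]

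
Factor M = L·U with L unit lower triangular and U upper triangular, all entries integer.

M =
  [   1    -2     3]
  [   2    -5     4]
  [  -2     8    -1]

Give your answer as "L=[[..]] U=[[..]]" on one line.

  r1 -= 2·r0 → [0,-1,-2]
  r2 -= -2·r0 → [0,4,5]
  r2 -= -4·r1 → [0,0,-3]

L=[[1,0,0],[2,1,0],[-2,-4,1]] U=[[1,-2,3],[0,-1,-2],[0,0,-3]]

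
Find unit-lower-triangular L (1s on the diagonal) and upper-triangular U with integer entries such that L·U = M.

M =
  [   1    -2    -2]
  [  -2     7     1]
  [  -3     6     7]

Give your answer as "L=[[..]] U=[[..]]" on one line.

L=[[1,0,0],[-2,1,0],[-3,0,1]] U=[[1,-2,-2],[0,3,-3],[0,0,1]]

  r1 -= -2·r0 → [0,3,-3]
  r2 -= -3·r0 → [0,0,1]
  r2 -= 0·r1 → [0,0,1]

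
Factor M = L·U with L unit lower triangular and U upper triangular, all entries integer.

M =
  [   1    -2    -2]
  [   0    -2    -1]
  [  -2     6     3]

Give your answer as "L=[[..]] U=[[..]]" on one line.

L=[[1,0,0],[0,1,0],[-2,-1,1]] U=[[1,-2,-2],[0,-2,-1],[0,0,-2]]

  R1 -= 0·R0 → [0,-2,-1]
  R2 -= -2·R0 → [0,2,-1]
  R2 -= -1·R1 → [0,0,-2]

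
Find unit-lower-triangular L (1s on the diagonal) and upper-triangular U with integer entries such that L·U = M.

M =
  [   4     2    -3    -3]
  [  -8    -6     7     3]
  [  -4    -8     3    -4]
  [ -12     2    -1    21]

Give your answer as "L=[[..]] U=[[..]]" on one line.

  r1 -= -2·r0 → [0,-2,1,-3]
  r2 -= -1·r0 → [0,-6,0,-7]
  r3 -= -3·r0 → [0,8,-10,12]
  r2 -= 3·r1 → [0,0,-3,2]
  r3 -= -4·r1 → [0,0,-6,0]
  r3 -= 2·r2 → [0,0,0,-4]

L=[[1,0,0,0],[-2,1,0,0],[-1,3,1,0],[-3,-4,2,1]] U=[[4,2,-3,-3],[0,-2,1,-3],[0,0,-3,2],[0,0,0,-4]]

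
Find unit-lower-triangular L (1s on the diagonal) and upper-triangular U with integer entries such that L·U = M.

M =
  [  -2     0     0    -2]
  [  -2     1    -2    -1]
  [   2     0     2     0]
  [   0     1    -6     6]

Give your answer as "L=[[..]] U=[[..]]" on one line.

  r1 -= 1·r0 → [0,1,-2,1]
  r2 -= -1·r0 → [0,0,2,-2]
  r3 -= 0·r0 → [0,1,-6,6]
  r2 -= 0·r1 → [0,0,2,-2]
  r3 -= 1·r1 → [0,0,-4,5]
  r3 -= -2·r2 → [0,0,0,1]

L=[[1,0,0,0],[1,1,0,0],[-1,0,1,0],[0,1,-2,1]] U=[[-2,0,0,-2],[0,1,-2,1],[0,0,2,-2],[0,0,0,1]]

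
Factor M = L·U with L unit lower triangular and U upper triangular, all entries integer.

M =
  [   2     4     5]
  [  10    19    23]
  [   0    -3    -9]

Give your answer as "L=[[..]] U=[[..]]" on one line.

L=[[1,0,0],[5,1,0],[0,3,1]] U=[[2,4,5],[0,-1,-2],[0,0,-3]]

  row1 -= 5·row0 → [0,-1,-2]
  row2 -= 0·row0 → [0,-3,-9]
  row2 -= 3·row1 → [0,0,-3]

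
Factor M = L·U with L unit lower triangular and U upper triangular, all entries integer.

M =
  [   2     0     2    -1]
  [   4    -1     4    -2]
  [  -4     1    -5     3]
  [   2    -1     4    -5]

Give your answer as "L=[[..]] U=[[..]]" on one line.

L=[[1,0,0,0],[2,1,0,0],[-2,-1,1,0],[1,1,-2,1]] U=[[2,0,2,-1],[0,-1,0,0],[0,0,-1,1],[0,0,0,-2]]

  r1 -= 2·r0 → [0,-1,0,0]
  r2 -= -2·r0 → [0,1,-1,1]
  r3 -= 1·r0 → [0,-1,2,-4]
  r2 -= -1·r1 → [0,0,-1,1]
  r3 -= 1·r1 → [0,0,2,-4]
  r3 -= -2·r2 → [0,0,0,-2]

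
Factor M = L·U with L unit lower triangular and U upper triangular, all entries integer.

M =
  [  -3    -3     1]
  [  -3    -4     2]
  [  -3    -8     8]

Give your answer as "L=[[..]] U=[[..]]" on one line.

L=[[1,0,0],[1,1,0],[1,5,1]] U=[[-3,-3,1],[0,-1,1],[0,0,2]]

  R1 -= 1·R0 → [0,-1,1]
  R2 -= 1·R0 → [0,-5,7]
  R2 -= 5·R1 → [0,0,2]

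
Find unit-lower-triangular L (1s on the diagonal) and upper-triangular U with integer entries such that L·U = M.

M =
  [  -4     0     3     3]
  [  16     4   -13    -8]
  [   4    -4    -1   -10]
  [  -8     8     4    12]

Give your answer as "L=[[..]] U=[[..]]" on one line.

L=[[1,0,0,0],[-4,1,0,0],[-1,-1,1,0],[2,2,0,1]] U=[[-4,0,3,3],[0,4,-1,4],[0,0,1,-3],[0,0,0,-2]]

  R1 -= -4·R0 → [0,4,-1,4]
  R2 -= -1·R0 → [0,-4,2,-7]
  R3 -= 2·R0 → [0,8,-2,6]
  R2 -= -1·R1 → [0,0,1,-3]
  R3 -= 2·R1 → [0,0,0,-2]
  R3 -= 0·R2 → [0,0,0,-2]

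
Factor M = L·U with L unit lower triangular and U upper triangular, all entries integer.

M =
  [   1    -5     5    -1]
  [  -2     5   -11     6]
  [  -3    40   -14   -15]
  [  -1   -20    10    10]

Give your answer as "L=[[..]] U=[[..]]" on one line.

  R1 -= -2·R0 → [0,-5,-1,4]
  R2 -= -3·R0 → [0,25,1,-18]
  R3 -= -1·R0 → [0,-25,15,9]
  R2 -= -5·R1 → [0,0,-4,2]
  R3 -= 5·R1 → [0,0,20,-11]
  R3 -= -5·R2 → [0,0,0,-1]

L=[[1,0,0,0],[-2,1,0,0],[-3,-5,1,0],[-1,5,-5,1]] U=[[1,-5,5,-1],[0,-5,-1,4],[0,0,-4,2],[0,0,0,-1]]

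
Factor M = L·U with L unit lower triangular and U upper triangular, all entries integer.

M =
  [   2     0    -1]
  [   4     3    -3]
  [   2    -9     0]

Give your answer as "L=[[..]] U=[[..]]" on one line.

L=[[1,0,0],[2,1,0],[1,-3,1]] U=[[2,0,-1],[0,3,-1],[0,0,-2]]

  r1 -= 2·r0 → [0,3,-1]
  r2 -= 1·r0 → [0,-9,1]
  r2 -= -3·r1 → [0,0,-2]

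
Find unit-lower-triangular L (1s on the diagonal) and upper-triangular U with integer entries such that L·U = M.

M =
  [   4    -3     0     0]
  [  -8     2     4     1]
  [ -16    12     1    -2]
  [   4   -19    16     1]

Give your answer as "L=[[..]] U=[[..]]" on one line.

  R1 -= -2·R0 → [0,-4,4,1]
  R2 -= -4·R0 → [0,0,1,-2]
  R3 -= 1·R0 → [0,-16,16,1]
  R2 -= 0·R1 → [0,0,1,-2]
  R3 -= 4·R1 → [0,0,0,-3]
  R3 -= 0·R2 → [0,0,0,-3]

L=[[1,0,0,0],[-2,1,0,0],[-4,0,1,0],[1,4,0,1]] U=[[4,-3,0,0],[0,-4,4,1],[0,0,1,-2],[0,0,0,-3]]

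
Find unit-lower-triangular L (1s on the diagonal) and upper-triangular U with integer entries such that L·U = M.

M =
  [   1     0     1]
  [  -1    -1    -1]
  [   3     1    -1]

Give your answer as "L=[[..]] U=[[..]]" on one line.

  R1 -= -1·R0 → [0,-1,0]
  R2 -= 3·R0 → [0,1,-4]
  R2 -= -1·R1 → [0,0,-4]

L=[[1,0,0],[-1,1,0],[3,-1,1]] U=[[1,0,1],[0,-1,0],[0,0,-4]]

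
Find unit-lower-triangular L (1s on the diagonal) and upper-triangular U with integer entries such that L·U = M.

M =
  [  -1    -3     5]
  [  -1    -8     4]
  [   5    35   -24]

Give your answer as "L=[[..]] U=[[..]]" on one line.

  R1 -= 1·R0 → [0,-5,-1]
  R2 -= -5·R0 → [0,20,1]
  R2 -= -4·R1 → [0,0,-3]

L=[[1,0,0],[1,1,0],[-5,-4,1]] U=[[-1,-3,5],[0,-5,-1],[0,0,-3]]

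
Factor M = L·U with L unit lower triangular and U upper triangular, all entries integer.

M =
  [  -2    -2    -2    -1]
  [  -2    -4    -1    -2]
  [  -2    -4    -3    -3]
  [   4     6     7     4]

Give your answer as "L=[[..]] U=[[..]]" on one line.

  R1 -= 1·R0 → [0,-2,1,-1]
  R2 -= 1·R0 → [0,-2,-1,-2]
  R3 -= -2·R0 → [0,2,3,2]
  R2 -= 1·R1 → [0,0,-2,-1]
  R3 -= -1·R1 → [0,0,4,1]
  R3 -= -2·R2 → [0,0,0,-1]

L=[[1,0,0,0],[1,1,0,0],[1,1,1,0],[-2,-1,-2,1]] U=[[-2,-2,-2,-1],[0,-2,1,-1],[0,0,-2,-1],[0,0,0,-1]]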